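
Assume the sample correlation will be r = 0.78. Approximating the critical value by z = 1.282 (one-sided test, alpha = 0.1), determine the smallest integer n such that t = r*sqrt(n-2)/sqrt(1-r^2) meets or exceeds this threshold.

r√(n−2)/√(1−r²) ≥ 1.282  ⇔  n−2 ≥ (1.282)²·(1−r²)/r²
(1−r²)/r² = (1−0.6084)/0.6084 = 0.6437
n ≥ 2 + 1.643524·0.6437 = 2 + 1.0579 = 3.0579
⌈3.0579⌉ = 4

4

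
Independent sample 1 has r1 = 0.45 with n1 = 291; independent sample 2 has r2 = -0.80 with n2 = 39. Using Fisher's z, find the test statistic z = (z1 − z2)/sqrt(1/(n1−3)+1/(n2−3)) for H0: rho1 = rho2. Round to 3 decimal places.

8.957

z1 = atanh(0.45) = 0.484700,  z2 = atanh(-0.80) = -1.098612
SE = √(1/(n1−3) + 1/(n2−3)) = √(1/288 + 1/36) = √(0.0034722 + 0.0277778) = √0.0312500 = 0.176777
z = (z1 − z2)/SE = (0.484700 − (-1.098612)) / 0.176777 = 1.583312 / 0.176777 = 8.957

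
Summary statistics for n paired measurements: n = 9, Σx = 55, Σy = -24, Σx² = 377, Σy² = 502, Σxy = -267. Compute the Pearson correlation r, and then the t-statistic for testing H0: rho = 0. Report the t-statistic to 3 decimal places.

Numerator: nΣxy − (Σx)(Σy) = 9·(-267) − (55)(-24) = -1083
Denominator: √[(nΣx²−(Σx)²)(nΣy²−(Σy)²)]
  nΣx²−(Σx)² = 9·377 − 3025 = 368;  nΣy²−(Σy)² = 9·502 − 576 = 3942
  √(368·3942) = √1450656 = 1204.4318
r = -1083 / 1204.4318 = -0.8992
t = r·√(n−2)/√(1−r²) = -0.8992·√7 / √(1−0.808561) = -2.379060 / 0.437537 = -5.437

-5.437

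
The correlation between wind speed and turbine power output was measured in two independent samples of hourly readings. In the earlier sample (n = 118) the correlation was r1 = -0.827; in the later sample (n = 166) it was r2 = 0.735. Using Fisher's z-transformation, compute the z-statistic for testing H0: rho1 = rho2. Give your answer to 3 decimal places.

Fisher z-transforms: z1 = atanh(-0.827) = -1.178569, z2 = atanh(0.735) = 0.939516; difference d = -2.118085
Var(d) = 1/115 + 1/163 = 0.0086957 + 0.0061350 = 0.0148307
z = d/√Var(d) = -2.118085 / √0.0148307 = -2.118085 / 0.121781 = -17.393

-17.393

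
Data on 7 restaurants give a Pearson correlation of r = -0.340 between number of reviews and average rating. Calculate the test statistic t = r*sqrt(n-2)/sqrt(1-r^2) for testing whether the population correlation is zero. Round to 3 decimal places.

1 − r² = 1 − 0.115600 = 0.884400;  √(1−r²) = 0.940425
√(n−2) = √5 = 2.236068
t = r·√(n−2)/√(1−r²) = -0.340 · 2.236068 / 0.940425 = -0.808

-0.808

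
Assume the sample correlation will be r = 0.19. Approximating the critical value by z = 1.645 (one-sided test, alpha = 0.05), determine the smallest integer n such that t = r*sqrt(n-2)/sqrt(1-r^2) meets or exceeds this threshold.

r√(n−2)/√(1−r²) ≥ 1.645  ⇔  n−2 ≥ (1.645)²·(1−r²)/r²
(1−r²)/r² = (1−0.0361)/0.0361 = 26.7008
n ≥ 2 + 2.706025·26.7008 = 2 + 72.2530 = 74.2530
⌈74.2530⌉ = 75

75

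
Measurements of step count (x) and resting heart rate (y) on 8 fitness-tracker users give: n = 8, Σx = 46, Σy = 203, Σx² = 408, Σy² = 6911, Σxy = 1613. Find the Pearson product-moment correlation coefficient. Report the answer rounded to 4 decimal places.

0.8870

S_xy = nΣxy − ΣxΣy = 8·1613 − 46·203 = 12904 − 9338 = 3566
S_xx = nΣx² − (Σx)² = 8·408 − 46² = 3264 − 2116 = 1148
S_yy = nΣy² − (Σy)² = 8·6911 − 203² = 55288 − 41209 = 14079
r = S_xy / √(S_xx·S_yy) = 3566 / √(1148·14079) = 3566 / √16162692 = 3566 / 4020.2851 = 0.8870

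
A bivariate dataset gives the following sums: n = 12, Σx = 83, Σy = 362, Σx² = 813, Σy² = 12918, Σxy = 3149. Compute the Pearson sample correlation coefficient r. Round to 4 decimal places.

Numerator: nΣxy − (Σx)(Σy) = 12·3149 − (83)(362) = 7742
Denominator: √[(nΣx²−(Σx)²)(nΣy²−(Σy)²)]
  nΣx²−(Σx)² = 12·813 − 6889 = 2867;  nΣy²−(Σy)² = 12·12918 − 131044 = 23972
  √(2867·23972) = √68727724 = 8290.2186
r = 7742 / 8290.2186 = 0.9339

0.9339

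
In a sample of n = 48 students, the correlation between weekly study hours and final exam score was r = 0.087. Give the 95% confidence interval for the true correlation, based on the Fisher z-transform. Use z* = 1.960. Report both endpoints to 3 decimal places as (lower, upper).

(-0.202, 0.362)

Fisher z: z_r = atanh(r) = ½·ln((1+0.087)/(1−0.087)) = 0.087221
SE(z) = 1/√(n−3) = 1/√45 = 0.149071
95% ⇒ z* = 1.960; margin = 1.960·0.149071 = 0.292179
CI on z-scale: (-0.204958, 0.379400)
Back-transform: tanh(-0.204958) = -0.202135, tanh(0.379400) = 0.362186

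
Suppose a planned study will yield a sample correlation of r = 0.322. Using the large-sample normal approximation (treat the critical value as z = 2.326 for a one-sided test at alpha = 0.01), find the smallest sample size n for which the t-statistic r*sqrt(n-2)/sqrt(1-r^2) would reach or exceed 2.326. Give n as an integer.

49

r√(n−2)/√(1−r²) ≥ 2.326  ⇔  n−2 ≥ (2.326)²·(1−r²)/r²
(1−r²)/r² = (1−0.103684)/0.103684 = 8.6447
n ≥ 2 + 5.410276·8.6447 = 2 + 46.7702 = 48.7702
⌈48.7702⌉ = 49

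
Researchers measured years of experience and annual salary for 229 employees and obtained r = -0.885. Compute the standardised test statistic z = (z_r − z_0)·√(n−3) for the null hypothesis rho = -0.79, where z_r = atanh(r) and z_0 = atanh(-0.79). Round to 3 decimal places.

Fisher z: atanh(-0.885) = -1.398375, atanh(-0.79) = -1.071432
z = (z_r − z_0)·√(n−3) = (-1.398375 − (-1.071432))·√226 = -0.326943 · 15.033296 = -4.915

-4.915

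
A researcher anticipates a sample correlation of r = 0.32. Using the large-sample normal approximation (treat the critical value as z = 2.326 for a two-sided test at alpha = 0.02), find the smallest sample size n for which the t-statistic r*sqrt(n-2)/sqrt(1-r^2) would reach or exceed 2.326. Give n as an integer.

r√(n−2)/√(1−r²) ≥ 2.326  ⇔  n−2 ≥ (2.326)²·(1−r²)/r²
(1−r²)/r² = (1−0.1024)/0.1024 = 8.7656
n ≥ 2 + 5.410276·8.7656 = 2 + 47.4243 = 49.4243
⌈49.4243⌉ = 50

50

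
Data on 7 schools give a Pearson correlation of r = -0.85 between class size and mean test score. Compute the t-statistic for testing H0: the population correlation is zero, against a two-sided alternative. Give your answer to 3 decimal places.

-3.608

t = r·√(n−2) / √(1−r²) with r = -0.85, n = 7
  = -0.85·√5 / √(1 − 0.7225)
  = -0.85·2.236068 / 0.526783
  = -1.900658 / 0.526783 = -3.608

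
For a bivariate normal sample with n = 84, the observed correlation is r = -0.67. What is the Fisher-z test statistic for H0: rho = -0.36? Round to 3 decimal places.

-3.905

z_r = atanh(-0.67) = -0.810743,  z_0 = atanh(-0.36) = -0.376886
SE = 1/√(n−3) = 1/√81 = 0.111111
z = (z_r − z_0)/SE = (-0.810743 − (-0.376886)) / 0.111111 = -0.433857 / 0.111111 = -3.905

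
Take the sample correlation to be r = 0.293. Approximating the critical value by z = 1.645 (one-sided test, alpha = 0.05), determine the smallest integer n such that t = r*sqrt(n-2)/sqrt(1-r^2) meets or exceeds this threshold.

31

r√(n−2)/√(1−r²) ≥ 1.645  ⇔  n−2 ≥ (1.645)²·(1−r²)/r²
(1−r²)/r² = (1−0.085849)/0.085849 = 10.6484
n ≥ 2 + 2.706025·10.6484 = 2 + 28.8148 = 30.8148
⌈30.8148⌉ = 31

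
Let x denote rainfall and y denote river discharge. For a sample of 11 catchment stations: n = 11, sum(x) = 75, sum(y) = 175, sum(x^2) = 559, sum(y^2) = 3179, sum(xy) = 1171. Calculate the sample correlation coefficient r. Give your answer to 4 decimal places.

-0.1617

S_xy = nΣxy − ΣxΣy = 11·1171 − 75·175 = 12881 − 13125 = -244
S_xx = nΣx² − (Σx)² = 11·559 − 75² = 6149 − 5625 = 524
S_yy = nΣy² − (Σy)² = 11·3179 − 175² = 34969 − 30625 = 4344
r = S_xy / √(S_xx·S_yy) = -244 / √(524·4344) = -244 / √2276256 = -244 / 1508.7266 = -0.1617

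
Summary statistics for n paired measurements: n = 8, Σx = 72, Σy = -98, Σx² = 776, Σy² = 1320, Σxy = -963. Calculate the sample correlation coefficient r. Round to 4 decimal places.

-0.6549

Numerator: nΣxy − (Σx)(Σy) = 8·(-963) − (72)(-98) = -648
Denominator: √[(nΣx²−(Σx)²)(nΣy²−(Σy)²)]
  nΣx²−(Σx)² = 8·776 − 5184 = 1024;  nΣy²−(Σy)² = 8·1320 − 9604 = 956
  √(1024·956) = √978944 = 989.4160
r = -648 / 989.4160 = -0.6549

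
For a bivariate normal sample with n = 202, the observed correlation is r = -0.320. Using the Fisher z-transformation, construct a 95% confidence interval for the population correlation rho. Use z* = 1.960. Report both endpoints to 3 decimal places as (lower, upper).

Fisher z: z_r = atanh(r) = ½·ln((1+(-0.320))/(1−(-0.320))) = -0.331647
SE(z) = 1/√(n−3) = 1/√199 = 0.070888
95% ⇒ z* = 1.960; margin = 1.960·0.070888 = 0.138940
CI on z-scale: (-0.470587, -0.192707)
Back-transform: tanh(-0.470587) = -0.438673, tanh(-0.192707) = -0.190356

(-0.439, -0.190)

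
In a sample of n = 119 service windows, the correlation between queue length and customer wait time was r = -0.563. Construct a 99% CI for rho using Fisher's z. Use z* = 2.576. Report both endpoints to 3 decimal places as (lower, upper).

(-0.705, -0.378)

Fisher z: z_r = atanh(r) = ½·ln((1+(-0.563))/(1−(-0.563))) = -0.637215
SE(z) = 1/√(n−3) = 1/√116 = 0.092848
99% ⇒ z* = 2.576; margin = 2.576·0.092848 = 0.239176
CI on z-scale: (-0.876391, -0.398039)
Back-transform: tanh(-0.876391) = -0.704607, tanh(-0.398039) = -0.378270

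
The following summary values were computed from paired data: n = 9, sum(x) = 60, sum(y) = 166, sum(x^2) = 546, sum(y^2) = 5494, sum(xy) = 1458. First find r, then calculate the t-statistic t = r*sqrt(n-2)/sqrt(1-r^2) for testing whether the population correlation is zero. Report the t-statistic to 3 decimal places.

1.931

Numerator: nΣxy − (Σx)(Σy) = 9·1458 − (60)(166) = 3162
Denominator: √[(nΣx²−(Σx)²)(nΣy²−(Σy)²)]
  nΣx²−(Σx)² = 9·546 − 3600 = 1314;  nΣy²−(Σy)² = 9·5494 − 27556 = 21890
  √(1314·21890) = √28763460 = 5363.1577
r = 3162 / 5363.1577 = 0.5896
t = r·√(n−2)/√(1−r²) = 0.5896·√7 / √(1−0.347628) = 1.559935 / 0.807695 = 1.931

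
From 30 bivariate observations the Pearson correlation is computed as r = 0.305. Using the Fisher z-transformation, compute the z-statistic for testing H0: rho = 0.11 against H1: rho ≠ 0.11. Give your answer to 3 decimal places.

1.063

z_r = atanh(0.305) = 0.315023,  z_0 = atanh(0.11) = 0.110447
SE = 1/√(n−3) = 1/√27 = 0.192450
z = (z_r − z_0)/SE = (0.315023 − 0.110447) / 0.192450 = 0.204576 / 0.192450 = 1.063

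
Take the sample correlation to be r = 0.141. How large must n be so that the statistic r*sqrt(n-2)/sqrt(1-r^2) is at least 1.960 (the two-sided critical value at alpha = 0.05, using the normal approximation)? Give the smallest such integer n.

r√(n−2)/√(1−r²) ≥ 1.960  ⇔  n−2 ≥ (1.960)²·(1−r²)/r²
(1−r²)/r² = (1−0.019881)/0.019881 = 49.2993
n ≥ 2 + 3.8416·49.2993 = 2 + 189.3882 = 191.3882
⌈191.3882⌉ = 192

192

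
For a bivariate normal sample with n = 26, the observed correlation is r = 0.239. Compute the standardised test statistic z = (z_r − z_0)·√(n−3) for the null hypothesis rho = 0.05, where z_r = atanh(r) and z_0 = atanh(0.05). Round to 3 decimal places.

z_r = atanh(0.239) = 0.243713,  z_0 = atanh(0.05) = 0.050042
SE = 1/√(n−3) = 1/√23 = 0.208514
z = (z_r − z_0)/SE = (0.243713 − 0.050042) / 0.208514 = 0.193671 / 0.208514 = 0.929

0.929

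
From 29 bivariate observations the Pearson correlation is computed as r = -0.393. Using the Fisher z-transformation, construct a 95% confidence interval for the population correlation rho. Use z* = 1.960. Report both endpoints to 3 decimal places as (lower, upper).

Fisher z: z_r = atanh(r) = ½·ln((1+(-0.393))/(1−(-0.393))) = -0.415343
SE(z) = 1/√(n−3) = 1/√26 = 0.196116
95% ⇒ z* = 1.960; margin = 1.960·0.196116 = 0.384387
CI on z-scale: (-0.799730, -0.030956)
Back-transform: tanh(-0.799730) = -0.663886, tanh(-0.030956) = -0.030946

(-0.664, -0.031)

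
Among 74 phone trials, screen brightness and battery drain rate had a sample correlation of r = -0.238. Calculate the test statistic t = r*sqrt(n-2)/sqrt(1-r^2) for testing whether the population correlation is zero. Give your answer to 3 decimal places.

1 − r² = 1 − 0.056644 = 0.943356;  √(1−r²) = 0.971265
√(n−2) = √72 = 8.485281
t = r·√(n−2)/√(1−r²) = -0.238 · 8.485281 / 0.971265 = -2.079

-2.079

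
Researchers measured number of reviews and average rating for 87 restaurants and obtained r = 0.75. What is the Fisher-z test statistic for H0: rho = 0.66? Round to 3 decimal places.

z_r = atanh(0.75) = 0.972955,  z_0 = atanh(0.66) = 0.792814
SE = 1/√(n−3) = 1/√84 = 0.109109
z = (z_r − z_0)/SE = (0.972955 − 0.792814) / 0.109109 = 0.180141 / 0.109109 = 1.651

1.651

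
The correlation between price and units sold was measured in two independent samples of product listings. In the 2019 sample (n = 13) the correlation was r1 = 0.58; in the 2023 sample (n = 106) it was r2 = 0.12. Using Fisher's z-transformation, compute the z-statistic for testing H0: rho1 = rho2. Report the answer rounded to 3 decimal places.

1.636

Fisher z-transforms: z1 = atanh(0.58) = 0.662463, z2 = atanh(0.12) = 0.120581; difference d = 0.541882
Var(d) = 1/10 + 1/103 = 0.1000000 + 0.0097087 = 0.1097087
z = d/√Var(d) = 0.541882 / √0.1097087 = 0.541882 / 0.331223 = 1.636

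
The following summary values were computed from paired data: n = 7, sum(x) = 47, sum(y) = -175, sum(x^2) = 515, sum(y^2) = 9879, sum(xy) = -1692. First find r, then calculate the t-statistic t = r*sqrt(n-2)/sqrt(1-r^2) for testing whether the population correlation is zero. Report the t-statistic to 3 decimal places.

Numerator: nΣxy − (Σx)(Σy) = 7·(-1692) − (47)(-175) = -3619
Denominator: √[(nΣx²−(Σx)²)(nΣy²−(Σy)²)]
  nΣx²−(Σx)² = 7·515 − 2209 = 1396;  nΣy²−(Σy)² = 7·9879 − 30625 = 38528
  √(1396·38528) = √53785088 = 7333.8317
r = -3619 / 7333.8317 = -0.4935
t = r·√(n−2)/√(1−r²) = -0.4935·√5 / √(1−0.243542) = -1.103500 / 0.869746 = -1.269

-1.269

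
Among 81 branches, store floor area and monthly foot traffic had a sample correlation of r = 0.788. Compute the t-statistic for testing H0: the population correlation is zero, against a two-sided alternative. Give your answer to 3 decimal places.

1 − r² = 1 − 0.620944 = 0.379056;  √(1−r²) = 0.615675
√(n−2) = √79 = 8.888194
t = r·√(n−2)/√(1−r²) = 0.788 · 8.888194 / 0.615675 = 11.376

11.376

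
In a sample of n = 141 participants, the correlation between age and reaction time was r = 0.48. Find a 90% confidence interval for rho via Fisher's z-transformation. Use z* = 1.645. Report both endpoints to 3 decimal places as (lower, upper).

Fisher z: z_r = atanh(r) = ½·ln((1+0.48)/(1−0.48)) = 0.522984
SE(z) = 1/√(n−3) = 1/√138 = 0.085126
90% ⇒ z* = 1.645; margin = 1.645·0.085126 = 0.140032
CI on z-scale: (0.382952, 0.663016)
Back-transform: tanh(0.382952) = 0.365268, tanh(0.663016) = 0.580367

(0.365, 0.580)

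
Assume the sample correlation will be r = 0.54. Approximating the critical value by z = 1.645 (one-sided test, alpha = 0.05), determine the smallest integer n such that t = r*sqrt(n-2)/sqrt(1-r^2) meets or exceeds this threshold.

9

r√(n−2)/√(1−r²) ≥ 1.645  ⇔  n−2 ≥ (1.645)²·(1−r²)/r²
(1−r²)/r² = (1−0.2916)/0.2916 = 2.4294
n ≥ 2 + 2.706025·2.4294 = 2 + 6.5740 = 8.5740
⌈8.5740⌉ = 9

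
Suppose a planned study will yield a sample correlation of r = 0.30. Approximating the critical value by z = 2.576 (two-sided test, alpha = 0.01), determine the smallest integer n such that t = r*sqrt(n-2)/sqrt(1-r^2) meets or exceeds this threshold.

70

r√(n−2)/√(1−r²) ≥ 2.576  ⇔  n−2 ≥ (2.576)²·(1−r²)/r²
(1−r²)/r² = (1−0.0900)/0.0900 = 10.1111
n ≥ 2 + 6.635776·10.1111 = 2 + 67.0950 = 69.0950
⌈69.0950⌉ = 70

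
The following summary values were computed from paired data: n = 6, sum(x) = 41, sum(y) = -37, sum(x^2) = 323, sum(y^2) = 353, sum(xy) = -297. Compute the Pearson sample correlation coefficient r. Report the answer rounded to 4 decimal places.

-0.6040

Numerator: nΣxy − (Σx)(Σy) = 6·(-297) − (41)(-37) = -265
Denominator: √[(nΣx²−(Σx)²)(nΣy²−(Σy)²)]
  nΣx²−(Σx)² = 6·323 − 1681 = 257;  nΣy²−(Σy)² = 6·353 − 1369 = 749
  √(257·749) = √192493 = 438.7402
r = -265 / 438.7402 = -0.6040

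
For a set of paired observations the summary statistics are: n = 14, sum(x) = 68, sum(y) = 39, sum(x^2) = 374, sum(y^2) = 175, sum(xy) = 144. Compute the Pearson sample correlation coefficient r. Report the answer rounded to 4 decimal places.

-0.8435

S_xy = nΣxy − ΣxΣy = 14·144 − 68·39 = 2016 − 2652 = -636
S_xx = nΣx² − (Σx)² = 14·374 − 68² = 5236 − 4624 = 612
S_yy = nΣy² − (Σy)² = 14·175 − 39² = 2450 − 1521 = 929
r = S_xy / √(S_xx·S_yy) = -636 / √(612·929) = -636 / √568548 = -636 / 754.0212 = -0.8435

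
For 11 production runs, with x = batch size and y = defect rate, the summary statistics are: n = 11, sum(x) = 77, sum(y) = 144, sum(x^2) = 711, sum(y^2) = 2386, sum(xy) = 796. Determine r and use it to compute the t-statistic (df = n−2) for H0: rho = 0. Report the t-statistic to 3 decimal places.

S_xy = nΣxy − ΣxΣy = 11·796 − 77·144 = 8756 − 11088 = -2332
S_xx = nΣx² − (Σx)² = 11·711 − 77² = 7821 − 5929 = 1892
S_yy = nΣy² − (Σy)² = 11·2386 − 144² = 26246 − 20736 = 5510
r = S_xy / √(S_xx·S_yy) = -2332 / √(1892·5510) = -2332 / √10424920 = -2332 / 3228.7645 = -0.7223
t = r·√(n−2)/√(1−r²) = -0.7223·√9 / √(1−0.521717) = -2.166900 / 0.691580 = -3.133

-3.133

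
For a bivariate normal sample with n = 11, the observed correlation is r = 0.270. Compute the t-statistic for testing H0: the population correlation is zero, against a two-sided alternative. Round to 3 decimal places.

0.841

t = r·√(n−2) / √(1−r²) with r = 0.270, n = 11
  = 0.270·√9 / √(1 − 0.072900)
  = 0.270·3.000000 / 0.962860
  = 0.810000 / 0.962860 = 0.841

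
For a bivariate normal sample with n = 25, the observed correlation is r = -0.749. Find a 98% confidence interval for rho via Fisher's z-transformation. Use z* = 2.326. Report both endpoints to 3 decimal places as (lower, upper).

(-0.899, -0.442)

Fisher z: z_r = atanh(r) = ½·ln((1+(-0.749))/(1−(-0.749))) = -0.970673
SE(z) = 1/√(n−3) = 1/√22 = 0.213201
98% ⇒ z* = 2.326; margin = 2.326·0.213201 = 0.495906
CI on z-scale: (-1.466579, -0.474767)
Back-transform: tanh(-1.466579) = -0.898923, tanh(-0.474767) = -0.442043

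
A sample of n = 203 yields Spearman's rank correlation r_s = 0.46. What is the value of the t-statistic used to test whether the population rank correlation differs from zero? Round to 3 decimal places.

7.345

1 − r_s² = 1 − 0.2116 = 0.7884;  √(1−r_s²) = 0.887919
√(n−2) = √201 = 14.177447
t = r_s·√(n−2)/√(1−r_s²) = 0.46 · 14.177447 / 0.887919 = 7.345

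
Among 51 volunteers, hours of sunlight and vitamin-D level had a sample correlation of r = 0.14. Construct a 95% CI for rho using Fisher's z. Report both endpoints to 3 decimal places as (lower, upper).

(-0.141, 0.400)

z_r = atanh(0.14) = 0.140926;  SE = 1/√(n−3) = 1/√48 = 0.144338
z-limits: 0.140926 ± 1.960·0.144338 = 0.140926 ± 0.282902 = [-0.141976, 0.423828]
ρ-limits: (tanh -0.141976, tanh 0.423828) = (-0.141, 0.400)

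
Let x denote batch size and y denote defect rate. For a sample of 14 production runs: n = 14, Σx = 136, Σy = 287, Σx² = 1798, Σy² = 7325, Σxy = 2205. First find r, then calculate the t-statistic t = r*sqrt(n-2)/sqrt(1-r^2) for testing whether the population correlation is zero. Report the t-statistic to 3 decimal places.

-3.426

S_xy = nΣxy − ΣxΣy = 14·2205 − 136·287 = 30870 − 39032 = -8162
S_xx = nΣx² − (Σx)² = 14·1798 − 136² = 25172 − 18496 = 6676
S_yy = nΣy² − (Σy)² = 14·7325 − 287² = 102550 − 82369 = 20181
r = S_xy / √(S_xx·S_yy) = -8162 / √(6676·20181) = -8162 / √134728356 = -8162 / 11607.2545 = -0.7032
t = r·√(n−2)/√(1−r²) = -0.7032·√12 / √(1−0.494490) = -2.435956 / 0.710992 = -3.426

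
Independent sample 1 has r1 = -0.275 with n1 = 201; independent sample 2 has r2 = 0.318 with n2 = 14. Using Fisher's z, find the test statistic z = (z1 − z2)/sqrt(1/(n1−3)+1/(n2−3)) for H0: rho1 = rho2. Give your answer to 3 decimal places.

-1.975

Fisher z-transforms: z1 = atanh(-0.275) = -0.282265, z2 = atanh(0.318) = 0.329421; difference d = -0.611686
Var(d) = 1/198 + 1/11 = 0.0050505 + 0.0909091 = 0.0959596
z = d/√Var(d) = -0.611686 / √0.0959596 = -0.611686 / 0.309773 = -1.975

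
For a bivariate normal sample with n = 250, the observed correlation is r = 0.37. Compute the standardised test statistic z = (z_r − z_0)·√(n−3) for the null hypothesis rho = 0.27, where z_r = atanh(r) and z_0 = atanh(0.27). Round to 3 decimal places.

Fisher z: atanh(0.37) = 0.388423, atanh(0.27) = 0.276864
z = (z_r − z_0)·√(n−3) = (0.388423 − 0.276864)·√247 = 0.111559 · 15.716234 = 1.753

1.753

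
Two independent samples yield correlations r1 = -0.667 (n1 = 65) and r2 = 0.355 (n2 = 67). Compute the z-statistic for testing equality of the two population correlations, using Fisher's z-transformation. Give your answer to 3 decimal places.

z1 = atanh(-0.667) = -0.805319,  z2 = atanh(0.355) = 0.371153
SE = √(1/(n1−3) + 1/(n2−3)) = √(1/62 + 1/64) = √(0.0161290 + 0.0156250) = √0.0317540 = 0.178197
z = (z1 − z2)/SE = (-0.805319 − 0.371153) / 0.178197 = -1.176472 / 0.178197 = -6.602

-6.602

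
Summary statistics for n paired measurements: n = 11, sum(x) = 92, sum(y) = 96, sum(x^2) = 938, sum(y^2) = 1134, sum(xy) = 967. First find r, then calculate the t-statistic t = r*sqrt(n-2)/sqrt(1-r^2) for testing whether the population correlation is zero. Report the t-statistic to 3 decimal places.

Numerator: nΣxy − (Σx)(Σy) = 11·967 − (92)(96) = 1805
Denominator: √[(nΣx²−(Σx)²)(nΣy²−(Σy)²)]
  nΣx²−(Σx)² = 11·938 − 8464 = 1854;  nΣy²−(Σy)² = 11·1134 − 9216 = 3258
  √(1854·3258) = √6040332 = 2457.7087
r = 1805 / 2457.7087 = 0.7344
t = r·√(n−2)/√(1−r²) = 0.7344·√9 / √(1−0.539343) = 2.203200 / 0.678717 = 3.246

3.246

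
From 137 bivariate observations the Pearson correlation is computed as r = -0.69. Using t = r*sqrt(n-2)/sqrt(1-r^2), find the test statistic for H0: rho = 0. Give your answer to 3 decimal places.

1 − r² = 1 − 0.4761 = 0.5239;  √(1−r²) = 0.723809
√(n−2) = √135 = 11.618950
t = r·√(n−2)/√(1−r²) = -0.69 · 11.618950 / 0.723809 = -11.076

-11.076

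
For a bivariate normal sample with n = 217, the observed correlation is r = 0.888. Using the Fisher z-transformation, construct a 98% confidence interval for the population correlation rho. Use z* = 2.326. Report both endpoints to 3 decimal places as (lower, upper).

(0.849, 0.917)

Fisher z: z_r = atanh(r) = ½·ln((1+0.888)/(1−0.888)) = 1.412387
SE(z) = 1/√(n−3) = 1/√214 = 0.068359
98% ⇒ z* = 2.326; margin = 2.326·0.068359 = 0.159003
CI on z-scale: (1.253384, 1.571390)
Back-transform: tanh(1.253384) = 0.849230, tanh(1.571390) = 0.917247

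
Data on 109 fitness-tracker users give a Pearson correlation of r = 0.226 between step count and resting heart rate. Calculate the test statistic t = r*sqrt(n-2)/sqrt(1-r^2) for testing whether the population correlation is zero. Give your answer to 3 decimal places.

t = r·√(n−2) / √(1−r²) with r = 0.226, n = 109
  = 0.226·√107 / √(1 − 0.051076)
  = 0.226·10.344080 / 0.974127
  = 2.337762 / 0.974127 = 2.400

2.400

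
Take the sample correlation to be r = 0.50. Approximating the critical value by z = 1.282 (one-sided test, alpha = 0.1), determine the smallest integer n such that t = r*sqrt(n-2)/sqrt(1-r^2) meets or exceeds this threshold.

Need r·√(n−2)/√(1−r²) ≥ 1.282
√(n−2) ≥ 1.282·√(1−0.2500) / 0.50 = 1.282·0.866025 / 0.50 = 2.2205
n−2 ≥ 4.9306  ⇒  n ≥ 6.9306
Smallest integer n = 7

7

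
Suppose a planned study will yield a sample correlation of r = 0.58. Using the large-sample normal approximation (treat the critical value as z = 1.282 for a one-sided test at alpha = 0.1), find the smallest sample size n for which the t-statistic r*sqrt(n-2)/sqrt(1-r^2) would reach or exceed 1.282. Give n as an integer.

Need r·√(n−2)/√(1−r²) ≥ 1.282
√(n−2) ≥ 1.282·√(1−0.3364) / 0.58 = 1.282·0.814616 / 0.58 = 1.8006
n−2 ≥ 3.2422  ⇒  n ≥ 5.2422
Smallest integer n = 6

6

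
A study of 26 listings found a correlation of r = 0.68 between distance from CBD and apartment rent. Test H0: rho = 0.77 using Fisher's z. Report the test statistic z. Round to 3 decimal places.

-0.917

Fisher z: atanh(0.68) = 0.829114, atanh(0.77) = 1.020328
z = (z_r − z_0)·√(n−3) = (0.829114 − 1.020328)·√23 = -0.191214 · 4.795832 = -0.917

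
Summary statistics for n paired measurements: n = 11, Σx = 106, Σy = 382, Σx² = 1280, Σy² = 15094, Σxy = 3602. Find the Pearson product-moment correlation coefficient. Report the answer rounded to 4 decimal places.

Numerator: nΣxy − (Σx)(Σy) = 11·3602 − (106)(382) = -870
Denominator: √[(nΣx²−(Σx)²)(nΣy²−(Σy)²)]
  nΣx²−(Σx)² = 11·1280 − 11236 = 2844;  nΣy²−(Σy)² = 11·15094 − 145924 = 20110
  √(2844·20110) = √57192840 = 7562.5948
r = -870 / 7562.5948 = -0.1150

-0.1150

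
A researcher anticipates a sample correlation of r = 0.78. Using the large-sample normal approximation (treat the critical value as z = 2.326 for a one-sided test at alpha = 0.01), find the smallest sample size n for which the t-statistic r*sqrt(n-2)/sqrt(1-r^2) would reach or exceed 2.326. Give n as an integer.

6

Need r·√(n−2)/√(1−r²) ≥ 2.326
√(n−2) ≥ 2.326·√(1−0.6084) / 0.78 = 2.326·0.625780 / 0.78 = 1.8661
n−2 ≥ 3.4823  ⇒  n ≥ 5.4823
Smallest integer n = 6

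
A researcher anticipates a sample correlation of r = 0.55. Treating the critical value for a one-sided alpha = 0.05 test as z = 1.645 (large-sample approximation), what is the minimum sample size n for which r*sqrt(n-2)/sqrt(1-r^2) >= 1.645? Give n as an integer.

9

Need r·√(n−2)/√(1−r²) ≥ 1.645
√(n−2) ≥ 1.645·√(1−0.3025) / 0.55 = 1.645·0.835165 / 0.55 = 2.4979
n−2 ≥ 6.2395  ⇒  n ≥ 8.2395
Smallest integer n = 9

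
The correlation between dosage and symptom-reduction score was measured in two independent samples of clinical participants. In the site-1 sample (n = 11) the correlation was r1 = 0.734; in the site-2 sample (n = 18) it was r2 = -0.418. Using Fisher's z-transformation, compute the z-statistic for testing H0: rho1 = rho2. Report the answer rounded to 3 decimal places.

Fisher z-transforms: z1 = atanh(0.734) = 0.937345, z2 = atanh(-0.418) = -0.445266; difference d = 1.382611
Var(d) = 1/8 + 1/15 = 0.1250000 + 0.0666667 = 0.1916667
z = d/√Var(d) = 1.382611 / √0.1916667 = 1.382611 / 0.437798 = 3.158

3.158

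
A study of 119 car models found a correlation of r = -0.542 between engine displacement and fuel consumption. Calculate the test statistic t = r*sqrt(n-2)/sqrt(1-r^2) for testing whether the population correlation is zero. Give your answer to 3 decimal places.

-6.976

1 − r² = 1 − 0.293764 = 0.706236;  √(1−r²) = 0.840378
√(n−2) = √117 = 10.816654
t = r·√(n−2)/√(1−r²) = -0.542 · 10.816654 / 0.840378 = -6.976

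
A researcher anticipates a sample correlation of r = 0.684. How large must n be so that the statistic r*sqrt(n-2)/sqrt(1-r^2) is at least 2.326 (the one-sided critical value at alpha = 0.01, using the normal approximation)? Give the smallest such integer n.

9

r√(n−2)/√(1−r²) ≥ 2.326  ⇔  n−2 ≥ (2.326)²·(1−r²)/r²
(1−r²)/r² = (1−0.467856)/0.467856 = 1.1374
n ≥ 2 + 5.410276·1.1374 = 2 + 6.1536 = 8.1536
⌈8.1536⌉ = 9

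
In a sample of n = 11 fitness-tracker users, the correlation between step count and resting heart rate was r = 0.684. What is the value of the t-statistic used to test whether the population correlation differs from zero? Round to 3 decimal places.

1 − r² = 1 − 0.467856 = 0.532144;  √(1−r²) = 0.729482
√(n−2) = √9 = 3.000000
t = r·√(n−2)/√(1−r²) = 0.684 · 3.000000 / 0.729482 = 2.813

2.813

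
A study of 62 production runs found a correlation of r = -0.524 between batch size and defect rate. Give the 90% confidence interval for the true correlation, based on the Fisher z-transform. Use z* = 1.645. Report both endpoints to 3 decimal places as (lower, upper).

Fisher z: z_r = atanh(r) = ½·ln((1+(-0.524))/(1−(-0.524))) = -0.581838
SE(z) = 1/√(n−3) = 1/√59 = 0.130189
90% ⇒ z* = 1.645; margin = 1.645·0.130189 = 0.214161
CI on z-scale: (-0.795999, -0.367677)
Back-transform: tanh(-0.795999) = -0.661794, tanh(-0.367677) = -0.351958

(-0.662, -0.352)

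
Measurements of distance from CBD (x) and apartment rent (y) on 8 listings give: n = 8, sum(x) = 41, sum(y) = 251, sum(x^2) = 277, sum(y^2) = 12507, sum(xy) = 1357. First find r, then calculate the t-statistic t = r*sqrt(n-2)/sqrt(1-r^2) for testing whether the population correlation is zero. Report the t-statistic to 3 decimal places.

0.313

Numerator: nΣxy − (Σx)(Σy) = 8·1357 − (41)(251) = 565
Denominator: √[(nΣx²−(Σx)²)(nΣy²−(Σy)²)]
  nΣx²−(Σx)² = 8·277 − 1681 = 535;  nΣy²−(Σy)² = 8·12507 − 63001 = 37055
  √(535·37055) = √19824425 = 4452.4628
r = 565 / 4452.4628 = 0.1269
t = r·√(n−2)/√(1−r²) = 0.1269·√6 / √(1−0.016104) = 0.310840 / 0.991915 = 0.313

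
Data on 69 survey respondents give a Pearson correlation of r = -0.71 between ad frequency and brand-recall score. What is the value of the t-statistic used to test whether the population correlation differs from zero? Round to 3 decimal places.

t = r·√(n−2) / √(1−r²) with r = -0.71, n = 69
  = -0.71·√67 / √(1 − 0.5041)
  = -0.71·8.185353 / 0.704202
  = -5.811601 / 0.704202 = -8.253

-8.253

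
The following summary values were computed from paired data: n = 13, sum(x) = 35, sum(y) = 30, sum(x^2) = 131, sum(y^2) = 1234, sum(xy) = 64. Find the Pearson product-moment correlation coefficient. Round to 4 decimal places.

-0.0810

S_xy = nΣxy − ΣxΣy = 13·64 − 35·30 = 832 − 1050 = -218
S_xx = nΣx² − (Σx)² = 13·131 − 35² = 1703 − 1225 = 478
S_yy = nΣy² − (Σy)² = 13·1234 − 30² = 16042 − 900 = 15142
r = S_xy / √(S_xx·S_yy) = -218 / √(478·15142) = -218 / √7237876 = -218 / 2690.3301 = -0.0810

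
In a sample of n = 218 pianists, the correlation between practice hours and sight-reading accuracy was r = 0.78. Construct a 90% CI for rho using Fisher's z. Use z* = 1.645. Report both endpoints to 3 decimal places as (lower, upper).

(0.732, 0.820)

Fisher z: z_r = atanh(r) = ½·ln((1+0.78)/(1−0.78)) = 1.045371
SE(z) = 1/√(n−3) = 1/√215 = 0.068199
90% ⇒ z* = 1.645; margin = 1.645·0.068199 = 0.112187
CI on z-scale: (0.933184, 1.157558)
Back-transform: tanh(0.933184) = 0.732075, tanh(1.157558) = 0.820242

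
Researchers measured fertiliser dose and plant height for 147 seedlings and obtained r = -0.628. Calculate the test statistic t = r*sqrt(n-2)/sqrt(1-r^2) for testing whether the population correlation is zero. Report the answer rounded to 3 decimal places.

1 − r² = 1 − 0.394384 = 0.605616;  √(1−r²) = 0.778213
√(n−2) = √145 = 12.041595
t = r·√(n−2)/√(1−r²) = -0.628 · 12.041595 / 0.778213 = -9.717

-9.717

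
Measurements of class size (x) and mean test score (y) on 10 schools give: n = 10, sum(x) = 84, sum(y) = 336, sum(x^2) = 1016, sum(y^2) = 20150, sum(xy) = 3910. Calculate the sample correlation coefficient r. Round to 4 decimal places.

0.6558

Numerator: nΣxy − (Σx)(Σy) = 10·3910 − (84)(336) = 10876
Denominator: √[(nΣx²−(Σx)²)(nΣy²−(Σy)²)]
  nΣx²−(Σx)² = 10·1016 − 7056 = 3104;  nΣy²−(Σy)² = 10·20150 − 112896 = 88604
  √(3104·88604) = √275026816 = 16583.9325
r = 10876 / 16583.9325 = 0.6558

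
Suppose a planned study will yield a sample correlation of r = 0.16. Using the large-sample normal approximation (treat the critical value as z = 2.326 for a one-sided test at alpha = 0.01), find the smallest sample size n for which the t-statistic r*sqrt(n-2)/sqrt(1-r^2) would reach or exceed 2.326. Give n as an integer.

r√(n−2)/√(1−r²) ≥ 2.326  ⇔  n−2 ≥ (2.326)²·(1−r²)/r²
(1−r²)/r² = (1−0.0256)/0.0256 = 38.0625
n ≥ 2 + 5.410276·38.0625 = 2 + 205.9286 = 207.9286
⌈207.9286⌉ = 208

208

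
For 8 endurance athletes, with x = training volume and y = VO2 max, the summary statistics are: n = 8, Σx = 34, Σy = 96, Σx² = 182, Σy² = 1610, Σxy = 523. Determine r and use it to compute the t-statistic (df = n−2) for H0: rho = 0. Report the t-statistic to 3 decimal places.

Numerator: nΣxy − (Σx)(Σy) = 8·523 − (34)(96) = 920
Denominator: √[(nΣx²−(Σx)²)(nΣy²−(Σy)²)]
  nΣx²−(Σx)² = 8·182 − 1156 = 300;  nΣy²−(Σy)² = 8·1610 − 9216 = 3664
  √(300·3664) = √1099200 = 1048.4274
r = 920 / 1048.4274 = 0.8775
t = r·√(n−2)/√(1−r²) = 0.8775·√6 / √(1−0.770006) = 2.149427 / 0.479577 = 4.482

4.482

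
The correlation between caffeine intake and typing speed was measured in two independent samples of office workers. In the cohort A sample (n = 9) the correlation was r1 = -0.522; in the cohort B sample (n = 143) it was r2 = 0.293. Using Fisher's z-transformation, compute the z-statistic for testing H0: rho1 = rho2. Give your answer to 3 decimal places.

-2.113

Fisher z-transforms: z1 = atanh(-0.522) = -0.579085, z2 = atanh(0.293) = 0.301845; difference d = -0.880930
Var(d) = 1/6 + 1/140 = 0.1666667 + 0.0071429 = 0.1738096
z = d/√Var(d) = -0.880930 / √0.1738096 = -0.880930 / 0.416905 = -2.113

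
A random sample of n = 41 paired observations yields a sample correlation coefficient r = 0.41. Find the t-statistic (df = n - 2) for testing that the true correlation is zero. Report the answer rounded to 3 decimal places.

2.807

1 − r² = 1 − 0.1681 = 0.8319;  √(1−r²) = 0.912086
√(n−2) = √39 = 6.244998
t = r·√(n−2)/√(1−r²) = 0.41 · 6.244998 / 0.912086 = 2.807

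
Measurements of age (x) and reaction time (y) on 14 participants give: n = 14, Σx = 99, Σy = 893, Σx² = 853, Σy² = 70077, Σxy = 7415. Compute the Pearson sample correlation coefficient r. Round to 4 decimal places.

0.7768

Numerator: nΣxy − (Σx)(Σy) = 14·7415 − (99)(893) = 15403
Denominator: √[(nΣx²−(Σx)²)(nΣy²−(Σy)²)]
  nΣx²−(Σx)² = 14·853 − 9801 = 2141;  nΣy²−(Σy)² = 14·70077 − 797449 = 183629
  √(2141·183629) = √393149689 = 19828.0026
r = 15403 / 19828.0026 = 0.7768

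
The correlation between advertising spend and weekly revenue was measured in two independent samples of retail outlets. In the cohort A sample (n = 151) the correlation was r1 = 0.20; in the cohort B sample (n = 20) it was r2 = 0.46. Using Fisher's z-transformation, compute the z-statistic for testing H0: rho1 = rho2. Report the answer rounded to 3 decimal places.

-1.150

Fisher z-transforms: z1 = atanh(0.20) = 0.202733, z2 = atanh(0.46) = 0.497311; difference d = -0.294578
Var(d) = 1/148 + 1/17 = 0.0067568 + 0.0588235 = 0.0655803
z = d/√Var(d) = -0.294578 / √0.0655803 = -0.294578 / 0.256087 = -1.150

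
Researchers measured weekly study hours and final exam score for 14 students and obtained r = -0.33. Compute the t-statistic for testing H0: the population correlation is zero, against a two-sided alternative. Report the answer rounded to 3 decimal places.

-1.211

1 − r² = 1 − 0.1089 = 0.8911;  √(1−r²) = 0.943981
√(n−2) = √12 = 3.464102
t = r·√(n−2)/√(1−r²) = -0.33 · 3.464102 / 0.943981 = -1.211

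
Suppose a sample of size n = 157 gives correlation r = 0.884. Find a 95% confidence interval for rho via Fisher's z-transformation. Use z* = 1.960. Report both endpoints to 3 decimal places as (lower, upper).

(0.844, 0.914)

Fisher z: z_r = atanh(r) = ½·ln((1+0.884)/(1−0.884)) = 1.393781
SE(z) = 1/√(n−3) = 1/√154 = 0.080582
95% ⇒ z* = 1.960; margin = 1.960·0.080582 = 0.157941
CI on z-scale: (1.235840, 1.551722)
Back-transform: tanh(1.235840) = 0.844265, tanh(1.551722) = 0.914069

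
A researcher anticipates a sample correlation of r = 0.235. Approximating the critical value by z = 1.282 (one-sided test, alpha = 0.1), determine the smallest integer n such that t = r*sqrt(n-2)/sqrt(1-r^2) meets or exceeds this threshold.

Need r·√(n−2)/√(1−r²) ≥ 1.282
√(n−2) ≥ 1.282·√(1−0.055225) / 0.235 = 1.282·0.971995 / 0.235 = 5.3025
n−2 ≥ 28.1165  ⇒  n ≥ 30.1165
Smallest integer n = 31

31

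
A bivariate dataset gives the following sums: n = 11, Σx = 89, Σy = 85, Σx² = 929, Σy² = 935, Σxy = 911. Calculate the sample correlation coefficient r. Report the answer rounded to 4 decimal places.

S_xy = nΣxy − ΣxΣy = 11·911 − 89·85 = 10021 − 7565 = 2456
S_xx = nΣx² − (Σx)² = 11·929 − 89² = 10219 − 7921 = 2298
S_yy = nΣy² − (Σy)² = 11·935 − 85² = 10285 − 7225 = 3060
r = S_xy / √(S_xx·S_yy) = 2456 / √(2298·3060) = 2456 / √7031880 = 2456 / 2651.7692 = 0.9262

0.9262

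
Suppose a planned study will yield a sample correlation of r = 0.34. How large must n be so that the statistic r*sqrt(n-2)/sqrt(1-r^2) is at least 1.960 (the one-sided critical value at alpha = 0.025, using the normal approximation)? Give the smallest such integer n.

Need r·√(n−2)/√(1−r²) ≥ 1.960
√(n−2) ≥ 1.960·√(1−0.1156) / 0.34 = 1.960·0.940425 / 0.34 = 5.4213
n−2 ≥ 29.3905  ⇒  n ≥ 31.3905
Smallest integer n = 32

32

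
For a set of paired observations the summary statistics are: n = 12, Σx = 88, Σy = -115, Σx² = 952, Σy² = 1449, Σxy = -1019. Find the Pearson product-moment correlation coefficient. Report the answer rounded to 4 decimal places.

-0.5386

Numerator: nΣxy − (Σx)(Σy) = 12·(-1019) − (88)(-115) = -2108
Denominator: √[(nΣx²−(Σx)²)(nΣy²−(Σy)²)]
  nΣx²−(Σx)² = 12·952 − 7744 = 3680;  nΣy²−(Σy)² = 12·1449 − 13225 = 4163
  √(3680·4163) = √15319840 = 3914.0567
r = -2108 / 3914.0567 = -0.5386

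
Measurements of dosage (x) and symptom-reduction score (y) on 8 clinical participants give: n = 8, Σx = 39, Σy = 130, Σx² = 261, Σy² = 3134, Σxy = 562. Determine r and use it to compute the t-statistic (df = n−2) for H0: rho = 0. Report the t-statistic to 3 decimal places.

-0.678

S_xy = nΣxy − ΣxΣy = 8·562 − 39·130 = 4496 − 5070 = -574
S_xx = nΣx² − (Σx)² = 8·261 − 39² = 2088 − 1521 = 567
S_yy = nΣy² − (Σy)² = 8·3134 − 130² = 25072 − 16900 = 8172
r = S_xy / √(S_xx·S_yy) = -574 / √(567·8172) = -574 / √4633524 = -574 / 2152.5622 = -0.2667
t = r·√(n−2)/√(1−r²) = -0.2667·√6 / √(1−0.071129) = -0.653279 / 0.963780 = -0.678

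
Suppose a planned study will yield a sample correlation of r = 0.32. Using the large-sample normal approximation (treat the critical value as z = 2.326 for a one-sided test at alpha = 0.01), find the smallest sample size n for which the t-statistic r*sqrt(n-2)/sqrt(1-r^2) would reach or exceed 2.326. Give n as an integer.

r√(n−2)/√(1−r²) ≥ 2.326  ⇔  n−2 ≥ (2.326)²·(1−r²)/r²
(1−r²)/r² = (1−0.1024)/0.1024 = 8.7656
n ≥ 2 + 5.410276·8.7656 = 2 + 47.4243 = 49.4243
⌈49.4243⌉ = 50

50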